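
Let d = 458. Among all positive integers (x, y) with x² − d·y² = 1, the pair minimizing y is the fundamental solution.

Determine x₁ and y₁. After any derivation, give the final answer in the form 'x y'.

√458 = [21; 2,2,42, …], period ℓ=3 (odd) → k=5
i=0: a=21 ⇒ p=21, q=1
…
i=4: a=2 ⇒ p=9181, q=429
i=5: a=2 ⇒ p=22899, q=1070
fundamental: x₁=22899, y₁=1070  (since 524364201 − 458·1144900 = 1)

22899 1070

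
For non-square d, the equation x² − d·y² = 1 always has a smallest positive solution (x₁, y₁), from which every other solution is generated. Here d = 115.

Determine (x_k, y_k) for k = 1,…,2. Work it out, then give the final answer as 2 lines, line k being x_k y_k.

1126 105
2535751 236460

√115 = [10; 1,2,1,1,1,1,1,2,1,20, …], period ℓ=10 (even) → k=9
i=0: a=10 ⇒ p=10, q=1
…
i=3: a=1 ⇒ p=43, q=4
i=4: a=1 ⇒ p=75, q=7
i=5: a=1 ⇒ p=118, q=11
i=6: a=1 ⇒ p=193, q=18
…
i=8: a=2 ⇒ p=815, q=76
i=9: a=1 ⇒ p=1126, q=105
(x₁, y₁) = (1126, 105);  1126² − 115·105² = 1 ✓
(x_2, y_2) = (1126·1126 + 115·105·105, 1126·105 + 105·1126) = (2535751, 236460)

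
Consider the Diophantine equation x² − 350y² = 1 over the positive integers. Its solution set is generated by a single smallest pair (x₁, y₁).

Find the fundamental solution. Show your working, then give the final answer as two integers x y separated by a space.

√350 → a₀=18, period (1,2,2,2,1,36); ℓ=6 even so k=5
k=0  a_k=18  p_k/q_k = 18/1
…
k=3  a_k=2  p_k/q_k = 131/7
k=4  a_k=2  p_k/q_k = 318/17
k=5  a_k=1  p_k/q_k = 449/24
(x₁, y₁) = (449, 24);  449² − 350·24² = 1 ✓

449 24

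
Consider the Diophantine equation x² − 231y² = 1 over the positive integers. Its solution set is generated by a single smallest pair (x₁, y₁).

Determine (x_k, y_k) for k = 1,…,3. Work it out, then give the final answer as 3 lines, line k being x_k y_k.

76 5
11551 760
1755676 115515

[15; 5,30] for √231; ℓ=2 ⇒ convergent index 1
step 0: (15, 1)  from 15·(1,0) + (0,1)
step 1: (76, 5)  from 5·(15,1) + (1,0)
→ (76, 5).  Check: 76²=5776, 231·5²=5775, difference 1.
k=2:  x_2 = 76·76+231·5·5 = 11551,  y_2 = 76·5+5·76 = 760
k=3:  x_3 = 76·11551+231·5·760 = 1755676,  y_3 = 76·760+5·11551 = 115515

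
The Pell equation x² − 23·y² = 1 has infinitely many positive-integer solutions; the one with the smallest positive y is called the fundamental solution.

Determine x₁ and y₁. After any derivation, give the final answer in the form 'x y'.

√23 = [4; 1,3,1,8, …], period ℓ=4 (even) → k=3
k=0  a_k=4  p_k/q_k = 4/1
…
k=2  a_k=3  p_k/q_k = 19/4
k=3  a_k=1  p_k/q_k = 24/5
→ (24, 5).  Check: 24²=576, 23·5²=575, difference 1.

24 5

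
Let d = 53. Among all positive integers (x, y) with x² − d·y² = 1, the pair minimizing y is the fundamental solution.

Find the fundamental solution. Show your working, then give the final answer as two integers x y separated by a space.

66249 9100

√53 → a₀=7, period (3,1,1,3,14); ℓ=5 odd so k=9
step 0: (7, 1)  from 7·(1,0) + (0,1)
step 1: (22, 3)  from 3·(7,1) + (1,0)
step 2: (29, 4)  from 1·(22,3) + (7,1)
step 3: (51, 7)  from 1·(29,4) + (22,3)
step 4: (182, 25)  from 3·(51,7) + (29,4)
step 5: (2599, 357)  from 14·(182,25) + (51,7)
step 6: (7979, 1096)  from 3·(2599,357) + (182,25)
…
step 8: (18557, 2549)  from 1·(10578,1453) + (7979,1096)
step 9: (66249, 9100)  from 3·(18557,2549) + (10578,1453)
(x₁, y₁) = (66249, 9100);  66249² − 53·9100² = 1 ✓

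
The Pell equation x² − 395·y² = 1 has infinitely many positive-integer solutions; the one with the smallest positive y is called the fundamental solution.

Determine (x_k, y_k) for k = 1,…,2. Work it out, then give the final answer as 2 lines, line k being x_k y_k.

159 8
50561 2544

√395 = [19; 1,6,1,38, …], period ℓ=4 (even) → k=3
i=0: a=19 ⇒ p=19, q=1
i=1: a=1 ⇒ p=20, q=1
i=2: a=6 ⇒ p=139, q=7
i=3: a=1 ⇒ p=159, q=8
→ (159, 8).  Check: 159²=25281, 395·8²=25280, difference 1.
(x_2, y_2) = (159·159 + 395·8·8, 159·8 + 8·159) = (50561, 2544)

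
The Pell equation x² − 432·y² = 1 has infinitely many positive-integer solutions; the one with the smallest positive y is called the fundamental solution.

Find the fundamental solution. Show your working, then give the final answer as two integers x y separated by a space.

1351 65

√432 = [20; 1,3,1,1,1,3,1,40, …], period ℓ=8 (even) → k=7
i=0: a=20 ⇒ p=20, q=1
…
i=2: a=3 ⇒ p=83, q=4
i=3: a=1 ⇒ p=104, q=5
…
i=6: a=3 ⇒ p=1060, q=51
i=7: a=1 ⇒ p=1351, q=65
(x₁, y₁) = (1351, 65);  1351² − 432·65² = 1 ✓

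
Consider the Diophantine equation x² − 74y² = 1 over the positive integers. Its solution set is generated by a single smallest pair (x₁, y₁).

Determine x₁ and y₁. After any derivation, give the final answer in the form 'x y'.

3699 430

d=74: √d = [8; 1,1,1,1,16] (ℓ=5, odd), read p_9/q_9
step 0: (8, 1)  from 8·(1,0) + (0,1)
…
step 7: (1471, 171)  from 1·(757,88) + (714,83)
step 8: (2228, 259)  from 1·(1471,171) + (757,88)
step 9: (3699, 430)  from 1·(2228,259) + (1471,171)
→ (3699, 430).  Check: 3699²=13682601, 74·430²=13682600, difference 1.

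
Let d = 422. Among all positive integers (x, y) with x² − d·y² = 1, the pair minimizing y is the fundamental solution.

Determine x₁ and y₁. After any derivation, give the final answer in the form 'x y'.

d=422: √d = [20; 1,1,5,2,1,…,1,1,40] (ℓ=14, even), read p_13/q_13
i=0: a=20 ⇒ p=20, q=1
i=1: a=1 ⇒ p=21, q=1
i=2: a=1 ⇒ p=41, q=2
i=3: a=5 ⇒ p=226, q=11
i=4: a=2 ⇒ p=493, q=24
…
i=6: a=3 ⇒ p=2650, q=129
i=7: a=20 ⇒ p=53719, q=2615
i=8: a=3 ⇒ p=163807, q=7974
i=9: a=1 ⇒ p=217526, q=10589
i=10: a=2 ⇒ p=598859, q=29152
i=11: a=5 ⇒ p=3211821, q=156349
i=12: a=1 ⇒ p=3810680, q=185501
i=13: a=1 ⇒ p=7022501, q=341850
(x₁, y₁) = (7022501, 341850);  7022501² − 422·341850² = 1 ✓

7022501 341850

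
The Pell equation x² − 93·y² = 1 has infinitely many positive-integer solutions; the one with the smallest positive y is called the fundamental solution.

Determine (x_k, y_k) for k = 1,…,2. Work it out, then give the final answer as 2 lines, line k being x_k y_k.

12151 1260
295293601 30620520

√93 = [9; 1,1,1,4,6,4,1,1,1,18, …], period ℓ=10 (even) → k=9
step 0: (9, 1)  from 9·(1,0) + (0,1)
step 1: (10, 1)  from 1·(9,1) + (1,0)
…
step 3: (29, 3)  from 1·(19,2) + (10,1)
…
step 8: (7821, 811)  from 1·(4330,449) + (3491,362)
step 9: (12151, 1260)  from 1·(7821,811) + (4330,449)
→ (12151, 1260).  Check: 12151²=147646801, 93·1260²=147646800, difference 1.
(x_2, y_2) = (12151·12151 + 93·1260·1260, 12151·1260 + 1260·12151) = (295293601, 30620520)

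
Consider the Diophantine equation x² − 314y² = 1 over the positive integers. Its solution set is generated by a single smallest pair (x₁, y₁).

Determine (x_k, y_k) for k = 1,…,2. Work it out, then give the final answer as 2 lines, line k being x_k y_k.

392499 22150
308110930001 17387705700

[17; 1,2,1,1,2,1,34] for √314; ℓ=7 ⇒ convergent index 13
step 0: (17, 1)  from 17·(1,0) + (0,1)
step 1: (18, 1)  from 1·(17,1) + (1,0)
…
step 3: (71, 4)  from 1·(53,3) + (18,1)
step 4: (124, 7)  from 1·(71,4) + (53,3)
step 5: (319, 18)  from 2·(124,7) + (71,4)
step 6: (443, 25)  from 1·(319,18) + (124,7)
step 7: (15381, 868)  from 34·(443,25) + (319,18)
step 8: (15824, 893)  from 1·(15381,868) + (443,25)
step 9: (47029, 2654)  from 2·(15824,893) + (15381,868)
step 10: (62853, 3547)  from 1·(47029,2654) + (15824,893)
step 11: (109882, 6201)  from 1·(62853,3547) + (47029,2654)
step 12: (282617, 15949)  from 2·(109882,6201) + (62853,3547)
step 13: (392499, 22150)  from 1·(282617,15949) + (109882,6201)
fundamental: x₁=392499, y₁=22150  (since 154055465001 − 314·490622500 = 1)
(392499+22150√314)^2 = 308110930001 + 17387705700√314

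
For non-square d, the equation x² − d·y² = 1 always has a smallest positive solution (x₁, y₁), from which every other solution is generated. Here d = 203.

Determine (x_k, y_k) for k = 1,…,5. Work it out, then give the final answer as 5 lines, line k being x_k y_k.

57 4
6497 456
740601 51980
84422017 5925264
9623369337 675428116

[14; 4,28] for √203; ℓ=2 ⇒ convergent index 1
step 0: (14, 1)  from 14·(1,0) + (0,1)
step 1: (57, 4)  from 4·(14,1) + (1,0)
→ (57, 4).  Check: 57²=3249, 203·4²=3248, difference 1.
(57+4√203)^2 = 6497 + 456√203
(57+4√203)^3 = 740601 + 51980√203
(57+4√203)^4 = 84422017 + 5925264√203
(57+4√203)^5 = 9623369337 + 675428116√203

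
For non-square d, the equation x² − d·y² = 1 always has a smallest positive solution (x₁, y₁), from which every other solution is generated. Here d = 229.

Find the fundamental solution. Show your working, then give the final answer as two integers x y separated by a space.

5848201 386460

d=229: √d = [15; 7,1,1,7,30] (ℓ=5, odd), read p_9/q_9
i=0: a=15 ⇒ p=15, q=1
…
i=2: a=1 ⇒ p=121, q=8
i=3: a=1 ⇒ p=227, q=15
…
i=5: a=30 ⇒ p=51527, q=3405
…
i=7: a=1 ⇒ p=413926, q=27353
i=8: a=1 ⇒ p=776325, q=51301
i=9: a=7 ⇒ p=5848201, q=386460
(x₁, y₁) = (5848201, 386460);  5848201² − 229·386460² = 1 ✓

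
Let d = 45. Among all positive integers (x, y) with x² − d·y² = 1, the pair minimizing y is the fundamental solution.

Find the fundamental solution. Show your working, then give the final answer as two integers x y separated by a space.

161 24

√45 = [6; 1,2,2,2,1,12, …], period ℓ=6 (even) → k=5
step 0: (6, 1)  from 6·(1,0) + (0,1)
step 1: (7, 1)  from 1·(6,1) + (1,0)
step 2: (20, 3)  from 2·(7,1) + (6,1)
…
step 4: (114, 17)  from 2·(47,7) + (20,3)
step 5: (161, 24)  from 1·(114,17) + (47,7)
(x₁, y₁) = (161, 24);  161² − 45·24² = 1 ✓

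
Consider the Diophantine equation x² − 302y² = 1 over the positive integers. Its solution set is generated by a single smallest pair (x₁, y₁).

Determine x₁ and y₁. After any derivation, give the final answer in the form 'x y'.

4276623 246092

d=302: √d = [17; 2,1,1,1,4,…,1,2,34] (ℓ=16, even), read p_15/q_15
k=0  a_k=17  p_k/q_k = 17/1
k=1  a_k=2  p_k/q_k = 35/2
k=2  a_k=1  p_k/q_k = 52/3
k=3  a_k=1  p_k/q_k = 87/5
k=4  a_k=1  p_k/q_k = 139/8
k=5  a_k=4  p_k/q_k = 643/37
…
k=8  a_k=16  p_k/q_k = 34513/1986
…
k=10  a_k=2  p_k/q_k = 107675/6196
k=11  a_k=4  p_k/q_k = 467281/26889
k=12  a_k=1  p_k/q_k = 574956/33085
k=13  a_k=1  p_k/q_k = 1042237/59974
k=14  a_k=1  p_k/q_k = 1617193/93059
k=15  a_k=2  p_k/q_k = 4276623/246092
→ (4276623, 246092).  Check: 4276623²=18289504284129, 302·246092²=18289504284128, difference 1.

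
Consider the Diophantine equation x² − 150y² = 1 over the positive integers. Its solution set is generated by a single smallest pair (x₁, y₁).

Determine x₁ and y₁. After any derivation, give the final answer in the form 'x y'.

49 4

√150 → a₀=12, period (4,24); ℓ=2 even so k=1
k=0  a_k=12  p_k/q_k = 12/1
k=1  a_k=4  p_k/q_k = 49/4
fundamental: x₁=49, y₁=4  (since 2401 − 150·16 = 1)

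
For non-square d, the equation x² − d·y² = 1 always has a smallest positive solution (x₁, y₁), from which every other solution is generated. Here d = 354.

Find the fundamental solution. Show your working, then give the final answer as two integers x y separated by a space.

258065 13716

d=354: √d = [18; 1,4,2,2,18,2,2,4,1,36] (ℓ=10, even), read p_9/q_9
step 0: (18, 1)  from 18·(1,0) + (0,1)
step 1: (19, 1)  from 1·(18,1) + (1,0)
step 2: (94, 5)  from 4·(19,1) + (18,1)
step 3: (207, 11)  from 2·(94,5) + (19,1)
step 4: (508, 27)  from 2·(207,11) + (94,5)
step 5: (9351, 497)  from 18·(508,27) + (207,11)
step 6: (19210, 1021)  from 2·(9351,497) + (508,27)
step 7: (47771, 2539)  from 2·(19210,1021) + (9351,497)
step 8: (210294, 11177)  from 4·(47771,2539) + (19210,1021)
step 9: (258065, 13716)  from 1·(210294,11177) + (47771,2539)
fundamental: x₁=258065, y₁=13716  (since 66597544225 − 354·188128656 = 1)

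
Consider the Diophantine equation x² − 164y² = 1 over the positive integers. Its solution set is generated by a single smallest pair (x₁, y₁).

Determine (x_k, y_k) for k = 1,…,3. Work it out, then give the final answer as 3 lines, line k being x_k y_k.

2049 160
8396801 655680
34410088449 2686976480

[12; 1,4,6,4,1,24] for √164; ℓ=6 ⇒ convergent index 5
a_0=12:  p_0=12·1+0=12,  q_0=12·0+1=1
a_1=1:  p_1=1·12+1=13,  q_1=1·1+0=1
a_2=4:  p_2=4·13+12=64,  q_2=4·1+1=5
a_3=6:  p_3=6·64+13=397,  q_3=6·5+1=31
a_4=4:  p_4=4·397+64=1652,  q_4=4·31+5=129
a_5=1:  p_5=1·1652+397=2049,  q_5=1·129+31=160
(x₁, y₁) = (2049, 160);  2049² − 164·160² = 1 ✓
n=2: (2049,160)∘(2049,160) = (2049·2049+164·160·160, 2049·160+160·2049) = (8396801,655680)
n=3: (8396801,655680)∘(2049,160) = (2049·8396801+164·160·655680, 2049·655680+160·8396801) = (34410088449,2686976480)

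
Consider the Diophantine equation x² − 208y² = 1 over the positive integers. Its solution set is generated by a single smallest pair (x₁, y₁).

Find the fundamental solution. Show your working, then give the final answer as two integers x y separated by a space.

649 45

√208 = [14; 2,2,1,2,2,28, …], period ℓ=6 (even) → k=5
k=0  a_k=14  p_k/q_k = 14/1
k=1  a_k=2  p_k/q_k = 29/2
k=2  a_k=2  p_k/q_k = 72/5
k=3  a_k=1  p_k/q_k = 101/7
k=4  a_k=2  p_k/q_k = 274/19
k=5  a_k=2  p_k/q_k = 649/45
→ (649, 45).  Check: 649²=421201, 208·45²=421200, difference 1.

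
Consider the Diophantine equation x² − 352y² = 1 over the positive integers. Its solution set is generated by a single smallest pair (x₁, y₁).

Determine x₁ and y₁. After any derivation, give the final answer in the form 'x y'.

√352 → a₀=18, period (1,3,5,9,5,3,1,36); ℓ=8 even so k=7
k=0  a_k=18  p_k/q_k = 18/1
k=1  a_k=1  p_k/q_k = 19/1
k=2  a_k=3  p_k/q_k = 75/4
…
k=5  a_k=5  p_k/q_k = 18499/986
k=6  a_k=3  p_k/q_k = 59118/3151
k=7  a_k=1  p_k/q_k = 77617/4137
(x₁, y₁) = (77617, 4137);  77617² − 352·4137² = 1 ✓

77617 4137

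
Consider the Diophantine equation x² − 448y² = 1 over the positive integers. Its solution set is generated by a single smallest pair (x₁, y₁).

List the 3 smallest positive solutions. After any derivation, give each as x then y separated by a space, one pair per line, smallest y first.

127 6
32257 1524
8193151 387090

d=448: √d = [21; 6,42] (ℓ=2, even), read p_1/q_1
i=0: a=21 ⇒ p=21, q=1
i=1: a=6 ⇒ p=127, q=6
(x₁, y₁) = (127, 6);  127² − 448·6² = 1 ✓
(127+6√448)^2 = 32257 + 1524√448
(127+6√448)^3 = 8193151 + 387090√448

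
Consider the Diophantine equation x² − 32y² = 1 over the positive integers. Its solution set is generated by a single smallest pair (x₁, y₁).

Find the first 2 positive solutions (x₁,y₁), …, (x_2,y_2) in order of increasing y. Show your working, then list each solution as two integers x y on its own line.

17 3
577 102

√32 = [5; 1,1,1,10, …], period ℓ=4 (even) → k=3
step 0: (5, 1)  from 5·(1,0) + (0,1)
step 1: (6, 1)  from 1·(5,1) + (1,0)
step 2: (11, 2)  from 1·(6,1) + (5,1)
step 3: (17, 3)  from 1·(11,2) + (6,1)
fundamental: x₁=17, y₁=3  (since 289 − 32·9 = 1)
(x_2, y_2) = (17·17 + 32·3·3, 17·3 + 3·17) = (577, 102)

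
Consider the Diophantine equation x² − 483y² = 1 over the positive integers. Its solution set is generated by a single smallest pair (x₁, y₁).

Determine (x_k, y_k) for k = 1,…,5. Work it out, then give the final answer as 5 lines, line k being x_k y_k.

22 1
967 44
42526 1935
1870177 85096
82245262 3742289

[21; 1,42] for √483; ℓ=2 ⇒ convergent index 1
k=0  a_k=21  p_k/q_k = 21/1
k=1  a_k=1  p_k/q_k = 22/1
(x₁, y₁) = (22, 1);  22² − 483·1² = 1 ✓
(22+1√483)^2 = 967 + 44√483
(22+1√483)^3 = 42526 + 1935√483
(22+1√483)^4 = 1870177 + 85096√483
(22+1√483)^5 = 82245262 + 3742289√483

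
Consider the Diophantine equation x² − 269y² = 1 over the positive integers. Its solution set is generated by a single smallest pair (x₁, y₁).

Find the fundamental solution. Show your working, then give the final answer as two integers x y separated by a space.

[16; 2,2,32] for √269; ℓ=3 ⇒ convergent index 5
a_0=16:  p_0=16·1+0=16,  q_0=16·0+1=1
…
a_4=2:  p_4=2·2657+82=5396,  q_4=2·162+5=329
a_5=2:  p_5=2·5396+2657=13449,  q_5=2·329+162=820
→ (13449, 820).  Check: 13449²=180875601, 269·820²=180875600, difference 1.

13449 820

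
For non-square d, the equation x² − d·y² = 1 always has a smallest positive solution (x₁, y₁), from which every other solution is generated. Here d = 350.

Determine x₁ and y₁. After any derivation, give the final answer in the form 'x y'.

449 24

√350 → a₀=18, period (1,2,2,2,1,36); ℓ=6 even so k=5
k=0  a_k=18  p_k/q_k = 18/1
k=1  a_k=1  p_k/q_k = 19/1
…
k=3  a_k=2  p_k/q_k = 131/7
k=4  a_k=2  p_k/q_k = 318/17
k=5  a_k=1  p_k/q_k = 449/24
fundamental: x₁=449, y₁=24  (since 201601 − 350·576 = 1)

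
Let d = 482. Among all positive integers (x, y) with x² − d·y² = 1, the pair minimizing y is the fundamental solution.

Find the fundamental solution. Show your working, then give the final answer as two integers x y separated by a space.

√482 = [21; 1,20,1,42, …], period ℓ=4 (even) → k=3
step 0: (21, 1)  from 21·(1,0) + (0,1)
…
step 2: (461, 21)  from 20·(22,1) + (21,1)
step 3: (483, 22)  from 1·(461,21) + (22,1)
fundamental: x₁=483, y₁=22  (since 233289 − 482·484 = 1)

483 22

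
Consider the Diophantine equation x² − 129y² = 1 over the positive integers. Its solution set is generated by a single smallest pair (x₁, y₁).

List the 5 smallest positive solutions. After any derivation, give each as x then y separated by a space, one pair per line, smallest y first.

√129 = [11; 2,1,3,1,6,1,3,1,2,22, …], period ℓ=10 (even) → k=9
step 0: (11, 1)  from 11·(1,0) + (0,1)
…
step 2: (34, 3)  from 1·(23,2) + (11,1)
step 3: (125, 11)  from 3·(34,3) + (23,2)
step 4: (159, 14)  from 1·(125,11) + (34,3)
step 5: (1079, 95)  from 6·(159,14) + (125,11)
…
step 8: (6031, 531)  from 1·(4793,422) + (1238,109)
step 9: (16855, 1484)  from 2·(6031,531) + (4793,422)
fundamental: x₁=16855, y₁=1484  (since 284091025 − 129·2202256 = 1)
(x_2, y_2) = (16855·16855 + 129·1484·1484, 16855·1484 + 1484·16855) = (568182049, 50025640)
(x_3, y_3) = (16855·568182049 + 129·1484·50025640, 16855·50025640 + 1484·568182049) = (19153416854935, 1686364322916)
(x_4, y_4) = (16855·19153416854935 + 129·1484·1686364322916, 16855·1686364322916 + 1484·19153416854935) = (645661681611676801, 56847341275472720)
(x_5, y_5) = (16855·645661681611676801 + 129·1484·56847341275472720, 16855·56847341275472720 + 1484·645661681611676801) = (21765255267976208106775, 1916323872709821068284)

16855 1484
568182049 50025640
19153416854935 1686364322916
645661681611676801 56847341275472720
21765255267976208106775 1916323872709821068284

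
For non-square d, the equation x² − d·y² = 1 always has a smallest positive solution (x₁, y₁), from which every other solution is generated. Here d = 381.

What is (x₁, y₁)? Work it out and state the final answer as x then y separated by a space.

[19; 1,1,12,1,1,38] for √381; ℓ=6 ⇒ convergent index 5
i=0: a=19 ⇒ p=19, q=1
i=1: a=1 ⇒ p=20, q=1
…
i=3: a=12 ⇒ p=488, q=25
i=4: a=1 ⇒ p=527, q=27
i=5: a=1 ⇒ p=1015, q=52
→ (1015, 52).  Check: 1015²=1030225, 381·52²=1030224, difference 1.

1015 52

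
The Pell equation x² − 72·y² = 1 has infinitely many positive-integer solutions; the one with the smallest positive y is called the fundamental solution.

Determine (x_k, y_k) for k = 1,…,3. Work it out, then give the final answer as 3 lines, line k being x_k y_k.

17 2
577 68
19601 2310

[8; 2,16] for √72; ℓ=2 ⇒ convergent index 1
a_0=8:  p_0=8·1+0=8,  q_0=8·0+1=1
a_1=2:  p_1=2·8+1=17,  q_1=2·1+0=2
fundamental: x₁=17, y₁=2  (since 289 − 72·4 = 1)
(17+2√72)^2 = 577 + 68√72
(17+2√72)^3 = 19601 + 2310√72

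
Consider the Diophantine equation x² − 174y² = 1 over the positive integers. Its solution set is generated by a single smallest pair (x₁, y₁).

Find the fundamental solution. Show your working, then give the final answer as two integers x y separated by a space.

√174 → a₀=13, period (5,4,5,26); ℓ=4 even so k=3
i=0: a=13 ⇒ p=13, q=1
…
i=2: a=4 ⇒ p=277, q=21
i=3: a=5 ⇒ p=1451, q=110
(x₁, y₁) = (1451, 110);  1451² − 174·110² = 1 ✓

1451 110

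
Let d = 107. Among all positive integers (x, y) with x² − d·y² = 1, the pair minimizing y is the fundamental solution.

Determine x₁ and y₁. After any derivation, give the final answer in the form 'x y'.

d=107: √d = [10; 2,1,9,1,2,20] (ℓ=6, even), read p_5/q_5
step 0: (10, 1)  from 10·(1,0) + (0,1)
step 1: (21, 2)  from 2·(10,1) + (1,0)
…
step 4: (331, 32)  from 1·(300,29) + (31,3)
step 5: (962, 93)  from 2·(331,32) + (300,29)
→ (962, 93).  Check: 962²=925444, 107·93²=925443, difference 1.

962 93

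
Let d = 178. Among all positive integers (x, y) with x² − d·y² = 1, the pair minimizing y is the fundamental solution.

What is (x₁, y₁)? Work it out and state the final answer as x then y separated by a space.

1601 120

√178 → a₀=13, period (2,1,12,1,2,26); ℓ=6 even so k=5
k=0  a_k=13  p_k/q_k = 13/1
…
k=4  a_k=1  p_k/q_k = 547/41
k=5  a_k=2  p_k/q_k = 1601/120
fundamental: x₁=1601, y₁=120  (since 2563201 − 178·14400 = 1)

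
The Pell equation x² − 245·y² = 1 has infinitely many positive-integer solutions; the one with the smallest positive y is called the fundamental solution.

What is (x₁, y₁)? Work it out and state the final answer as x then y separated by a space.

[15; 1,1,1,7,6,7,1,1,1,30] for √245; ℓ=10 ⇒ convergent index 9
k=0  a_k=15  p_k/q_k = 15/1
k=1  a_k=1  p_k/q_k = 16/1
…
k=8  a_k=1  p_k/q_k = 33825/2161
k=9  a_k=1  p_k/q_k = 51841/3312
(x₁, y₁) = (51841, 3312);  51841² − 245·3312² = 1 ✓

51841 3312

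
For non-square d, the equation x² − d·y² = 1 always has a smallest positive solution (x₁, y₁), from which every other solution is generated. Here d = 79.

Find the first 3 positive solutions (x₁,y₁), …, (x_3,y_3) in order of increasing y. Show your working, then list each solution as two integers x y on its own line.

80 9
12799 1440
2047760 230391

[8; 1,7,1,16] for √79; ℓ=4 ⇒ convergent index 3
a_0=8:  p_0=8·1+0=8,  q_0=8·0+1=1
a_1=1:  p_1=1·8+1=9,  q_1=1·1+0=1
a_2=7:  p_2=7·9+8=71,  q_2=7·1+1=8
a_3=1:  p_3=1·71+9=80,  q_3=1·8+1=9
(x₁, y₁) = (80, 9);  80² − 79·9² = 1 ✓
(x_2, y_2) = (80·80 + 79·9·9, 80·9 + 9·80) = (12799, 1440)
(x_3, y_3) = (80·12799 + 79·9·1440, 80·1440 + 9·12799) = (2047760, 230391)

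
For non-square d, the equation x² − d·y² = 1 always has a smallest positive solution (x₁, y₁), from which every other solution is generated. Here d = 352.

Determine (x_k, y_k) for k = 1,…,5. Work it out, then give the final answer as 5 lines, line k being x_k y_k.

77617 4137
12048797377 642203058
1870383011943601 99691749501435
290347036464004160257 15475549041463557732
45071731856582838801391537 2402331379802862171467853

√352 → a₀=18, period (1,3,5,9,5,3,1,36); ℓ=8 even so k=7
k=0  a_k=18  p_k/q_k = 18/1
…
k=2  a_k=3  p_k/q_k = 75/4
k=3  a_k=5  p_k/q_k = 394/21
…
k=6  a_k=3  p_k/q_k = 59118/3151
k=7  a_k=1  p_k/q_k = 77617/4137
(x₁, y₁) = (77617, 4137);  77617² − 352·4137² = 1 ✓
n=2: (77617,4137)∘(77617,4137) = (77617·77617+352·4137·4137, 77617·4137+4137·77617) = (12048797377,642203058)
n=3: (12048797377,642203058)∘(77617,4137) = (77617·12048797377+352·4137·642203058, 77617·642203058+4137·12048797377) = (1870383011943601,99691749501435)
n=4: (1870383011943601,99691749501435)∘(77617,4137) = (77617·1870383011943601+352·4137·99691749501435, 77617·99691749501435+4137·1870383011943601) = (290347036464004160257,15475549041463557732)
n=5: (290347036464004160257,15475549041463557732)∘(77617,4137) = (77617·290347036464004160257+352·4137·15475549041463557732, 77617·15475549041463557732+4137·290347036464004160257) = (45071731856582838801391537,2402331379802862171467853)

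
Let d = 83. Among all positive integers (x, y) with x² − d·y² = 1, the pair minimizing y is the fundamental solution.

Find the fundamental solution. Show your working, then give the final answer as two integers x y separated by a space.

√83 → a₀=9, period (9,18); ℓ=2 even so k=1
a_0=9:  p_0=9·1+0=9,  q_0=9·0+1=1
a_1=9:  p_1=9·9+1=82,  q_1=9·1+0=9
→ (82, 9).  Check: 82²=6724, 83·9²=6723, difference 1.

82 9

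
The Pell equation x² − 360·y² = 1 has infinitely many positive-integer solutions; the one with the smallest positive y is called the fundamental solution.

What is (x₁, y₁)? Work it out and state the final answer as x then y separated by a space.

19 1

[18; 1,36] for √360; ℓ=2 ⇒ convergent index 1
a_0=18:  p_0=18·1+0=18,  q_0=18·0+1=1
a_1=1:  p_1=1·18+1=19,  q_1=1·1+0=1
(x₁, y₁) = (19, 1);  19² − 360·1² = 1 ✓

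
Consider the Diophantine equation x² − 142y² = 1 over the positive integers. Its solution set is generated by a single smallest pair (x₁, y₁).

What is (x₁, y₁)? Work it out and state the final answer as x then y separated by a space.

d=142: √d = [11; 1,10,1,22] (ℓ=4, even), read p_3/q_3
step 0: (11, 1)  from 11·(1,0) + (0,1)
step 1: (12, 1)  from 1·(11,1) + (1,0)
step 2: (131, 11)  from 10·(12,1) + (11,1)
step 3: (143, 12)  from 1·(131,11) + (12,1)
(x₁, y₁) = (143, 12);  143² − 142·12² = 1 ✓

143 12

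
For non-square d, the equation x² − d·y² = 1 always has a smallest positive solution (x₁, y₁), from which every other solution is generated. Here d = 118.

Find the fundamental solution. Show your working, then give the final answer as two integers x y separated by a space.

306917 28254

√118 = [10; 1,6,3,2,10,2,3,6,1,20, …], period ℓ=10 (even) → k=9
step 0: (10, 1)  from 10·(1,0) + (0,1)
step 1: (11, 1)  from 1·(10,1) + (1,0)
step 2: (76, 7)  from 6·(11,1) + (10,1)
step 3: (239, 22)  from 3·(76,7) + (11,1)
step 4: (554, 51)  from 2·(239,22) + (76,7)
…
step 6: (12112, 1115)  from 2·(5779,532) + (554,51)
…
step 8: (264802, 24377)  from 6·(42115,3877) + (12112,1115)
step 9: (306917, 28254)  from 1·(264802,24377) + (42115,3877)
fundamental: x₁=306917, y₁=28254  (since 94198044889 − 118·798288516 = 1)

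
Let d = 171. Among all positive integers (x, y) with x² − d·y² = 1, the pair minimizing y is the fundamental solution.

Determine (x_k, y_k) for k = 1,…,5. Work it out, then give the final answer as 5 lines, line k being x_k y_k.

170 13
57799 4420
19651490 1502787
6681448801 510943160
2271672940850 173719171613

√171 = [13; 13,26, …], period ℓ=2 (even) → k=1
step 0: (13, 1)  from 13·(1,0) + (0,1)
step 1: (170, 13)  from 13·(13,1) + (1,0)
(x₁, y₁) = (170, 13);  170² − 171·13² = 1 ✓
(170+13√171)^2 = 57799 + 4420√171
(170+13√171)^3 = 19651490 + 1502787√171
(170+13√171)^4 = 6681448801 + 510943160√171
(170+13√171)^5 = 2271672940850 + 173719171613√171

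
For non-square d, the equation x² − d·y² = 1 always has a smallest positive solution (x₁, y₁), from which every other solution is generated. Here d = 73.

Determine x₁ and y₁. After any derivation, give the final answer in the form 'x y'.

[8; 1,1,5,5,1,1,16] for √73; ℓ=7 ⇒ convergent index 13
i=0: a=8 ⇒ p=8, q=1
i=1: a=1 ⇒ p=9, q=1
…
i=4: a=5 ⇒ p=487, q=57
i=5: a=1 ⇒ p=581, q=68
…
i=7: a=16 ⇒ p=17669, q=2068
i=8: a=1 ⇒ p=18737, q=2193
…
i=11: a=5 ⇒ p=1040241, q=121751
i=12: a=1 ⇒ p=1241008, q=145249
i=13: a=1 ⇒ p=2281249, q=267000
(x₁, y₁) = (2281249, 267000);  2281249² − 73·267000² = 1 ✓

2281249 267000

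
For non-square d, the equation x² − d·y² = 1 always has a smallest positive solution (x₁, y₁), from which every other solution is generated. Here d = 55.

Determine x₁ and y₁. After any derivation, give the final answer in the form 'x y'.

[7; 2,2,2,14] for √55; ℓ=4 ⇒ convergent index 3
a_0=7:  p_0=7·1+0=7,  q_0=7·0+1=1
a_1=2:  p_1=2·7+1=15,  q_1=2·1+0=2
a_2=2:  p_2=2·15+7=37,  q_2=2·2+1=5
a_3=2:  p_3=2·37+15=89,  q_3=2·5+2=12
→ (89, 12).  Check: 89²=7921, 55·12²=7920, difference 1.

89 12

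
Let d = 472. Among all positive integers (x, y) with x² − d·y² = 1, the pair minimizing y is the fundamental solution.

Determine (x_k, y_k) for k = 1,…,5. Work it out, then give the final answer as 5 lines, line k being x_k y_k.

306917 14127
188396089777 8671632918
115643925371868101 5322943120573485
70986173286526887819457 3267403467465432958572
43573726693046301732396700037 2005643340042853631571511563

d=472: √d = [21; 1,2,1,1,1,…,2,1,42] (ℓ=14, even), read p_13/q_13
k=0  a_k=21  p_k/q_k = 21/1
…
k=4  a_k=1  p_k/q_k = 152/7
…
k=7  a_k=5  p_k/q_k = 5779/266
k=8  a_k=4  p_k/q_k = 24224/1115
…
k=11  a_k=1  p_k/q_k = 84230/3877
k=12  a_k=2  p_k/q_k = 222687/10250
k=13  a_k=1  p_k/q_k = 306917/14127
fundamental: x₁=306917, y₁=14127  (since 94198044889 − 472·199572129 = 1)
n=2: (306917,14127)∘(306917,14127) = (306917·306917+472·14127·14127, 306917·14127+14127·306917) = (188396089777,8671632918)
n=3: (188396089777,8671632918)∘(306917,14127) = (306917·188396089777+472·14127·8671632918, 306917·8671632918+14127·188396089777) = (115643925371868101,5322943120573485)
n=4: (115643925371868101,5322943120573485)∘(306917,14127) = (306917·115643925371868101+472·14127·5322943120573485, 306917·5322943120573485+14127·115643925371868101) = (70986173286526887819457,3267403467465432958572)
n=5: (70986173286526887819457,3267403467465432958572)∘(306917,14127) = (306917·70986173286526887819457+472·14127·3267403467465432958572, 306917·3267403467465432958572+14127·70986173286526887819457) = (43573726693046301732396700037,2005643340042853631571511563)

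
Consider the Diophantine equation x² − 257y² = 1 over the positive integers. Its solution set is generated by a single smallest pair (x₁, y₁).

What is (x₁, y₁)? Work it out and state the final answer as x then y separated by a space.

513 32

√257 → a₀=16, period (32); ℓ=1 odd so k=1
step 0: (16, 1)  from 16·(1,0) + (0,1)
step 1: (513, 32)  from 32·(16,1) + (1,0)
(x₁, y₁) = (513, 32);  513² − 257·32² = 1 ✓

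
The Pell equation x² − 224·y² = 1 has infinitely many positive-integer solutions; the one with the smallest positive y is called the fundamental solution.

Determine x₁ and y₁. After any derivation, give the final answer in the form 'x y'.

[14; 1,28] for √224; ℓ=2 ⇒ convergent index 1
a_0=14:  p_0=14·1+0=14,  q_0=14·0+1=1
a_1=1:  p_1=1·14+1=15,  q_1=1·1+0=1
fundamental: x₁=15, y₁=1  (since 225 − 224·1 = 1)

15 1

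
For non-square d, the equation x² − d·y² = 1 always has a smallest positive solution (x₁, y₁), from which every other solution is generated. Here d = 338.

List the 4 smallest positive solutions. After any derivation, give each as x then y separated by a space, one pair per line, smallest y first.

114243 6214
26102926097 1419812004
5964153172084899 324407165539730
1362725501650887306817 74122495624090936776

[18; 2,1,1,2,36] for √338; ℓ=5 ⇒ convergent index 9
k=0  a_k=18  p_k/q_k = 18/1
…
k=2  a_k=1  p_k/q_k = 55/3
k=3  a_k=1  p_k/q_k = 92/5
k=4  a_k=2  p_k/q_k = 239/13
…
k=8  a_k=1  p_k/q_k = 43958/2391
k=9  a_k=2  p_k/q_k = 114243/6214
fundamental: x₁=114243, y₁=6214  (since 13051463049 − 338·38613796 = 1)
(114243+6214√338)^2 = 26102926097 + 1419812004√338
(114243+6214√338)^3 = 5964153172084899 + 324407165539730√338
(114243+6214√338)^4 = 1362725501650887306817 + 74122495624090936776√338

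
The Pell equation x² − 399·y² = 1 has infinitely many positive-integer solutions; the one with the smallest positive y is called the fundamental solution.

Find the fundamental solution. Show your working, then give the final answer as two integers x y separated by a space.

20 1

√399 → a₀=19, period (1,38); ℓ=2 even so k=1
k=0  a_k=19  p_k/q_k = 19/1
k=1  a_k=1  p_k/q_k = 20/1
(x₁, y₁) = (20, 1);  20² − 399·1² = 1 ✓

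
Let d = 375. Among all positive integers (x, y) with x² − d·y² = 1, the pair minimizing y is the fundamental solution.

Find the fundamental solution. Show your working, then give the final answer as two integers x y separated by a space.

15124 781

d=375: √d = [19; 2,1,2,1,5,1,2,1,2,38] (ℓ=10, even), read p_9/q_9
k=0  a_k=19  p_k/q_k = 19/1
…
k=5  a_k=5  p_k/q_k = 1220/63
…
k=7  a_k=2  p_k/q_k = 4086/211
k=8  a_k=1  p_k/q_k = 5519/285
k=9  a_k=2  p_k/q_k = 15124/781
fundamental: x₁=15124, y₁=781  (since 228735376 − 375·609961 = 1)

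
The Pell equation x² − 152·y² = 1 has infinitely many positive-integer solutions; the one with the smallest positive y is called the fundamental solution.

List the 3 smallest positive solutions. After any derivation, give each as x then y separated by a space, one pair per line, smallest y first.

√152 = [12; 3,24, …], period ℓ=2 (even) → k=1
a_0=12:  p_0=12·1+0=12,  q_0=12·0+1=1
a_1=3:  p_1=3·12+1=37,  q_1=3·1+0=3
fundamental: x₁=37, y₁=3  (since 1369 − 152·9 = 1)
(37+3√152)^2 = 2737 + 222√152
(37+3√152)^3 = 202501 + 16425√152

37 3
2737 222
202501 16425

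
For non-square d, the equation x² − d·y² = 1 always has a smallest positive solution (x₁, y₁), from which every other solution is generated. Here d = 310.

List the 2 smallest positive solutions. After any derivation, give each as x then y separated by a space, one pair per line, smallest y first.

√310 = [17; 1,1,1,1,5,…,1,1,34, …], period ℓ=16 (even) → k=15
step 0: (17, 1)  from 17·(1,0) + (0,1)
step 1: (18, 1)  from 1·(17,1) + (1,0)
step 2: (35, 2)  from 1·(18,1) + (17,1)
step 3: (53, 3)  from 1·(35,2) + (18,1)
step 4: (88, 5)  from 1·(53,3) + (35,2)
step 5: (493, 28)  from 5·(88,5) + (53,3)
step 6: (1567, 89)  from 3·(493,28) + (88,5)
…
step 10: (28928, 1643)  from 3·(7747,440) + (5687,323)
…
step 12: (181315, 10298)  from 1·(152387,8655) + (28928,1643)
step 13: (333702, 18953)  from 1·(181315,10298) + (152387,8655)
step 14: (515017, 29251)  from 1·(333702,18953) + (181315,10298)
step 15: (848719, 48204)  from 1·(515017,29251) + (333702,18953)
→ (848719, 48204).  Check: 848719²=720323940961, 310·48204²=720323940960, difference 1.
(848719+48204√310)^2 = 1440647881921 + 81823301352√310

848719 48204
1440647881921 81823301352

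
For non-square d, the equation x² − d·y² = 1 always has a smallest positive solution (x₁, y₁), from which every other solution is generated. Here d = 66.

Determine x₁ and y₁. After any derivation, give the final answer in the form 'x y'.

65 8

[8; 8,16] for √66; ℓ=2 ⇒ convergent index 1
step 0: (8, 1)  from 8·(1,0) + (0,1)
step 1: (65, 8)  from 8·(8,1) + (1,0)
(x₁, y₁) = (65, 8);  65² − 66·8² = 1 ✓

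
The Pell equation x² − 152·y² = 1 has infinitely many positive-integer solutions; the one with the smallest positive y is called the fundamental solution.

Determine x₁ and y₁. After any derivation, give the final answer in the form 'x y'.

√152 → a₀=12, period (3,24); ℓ=2 even so k=1
a_0=12:  p_0=12·1+0=12,  q_0=12·0+1=1
a_1=3:  p_1=3·12+1=37,  q_1=3·1+0=3
fundamental: x₁=37, y₁=3  (since 1369 − 152·9 = 1)

37 3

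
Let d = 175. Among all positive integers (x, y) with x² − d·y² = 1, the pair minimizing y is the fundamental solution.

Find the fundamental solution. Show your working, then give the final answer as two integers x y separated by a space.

2024 153

d=175: √d = [13; 4,2,1,2,4,26] (ℓ=6, even), read p_5/q_5
i=0: a=13 ⇒ p=13, q=1
i=1: a=4 ⇒ p=53, q=4
i=2: a=2 ⇒ p=119, q=9
i=3: a=1 ⇒ p=172, q=13
i=4: a=2 ⇒ p=463, q=35
i=5: a=4 ⇒ p=2024, q=153
fundamental: x₁=2024, y₁=153  (since 4096576 − 175·23409 = 1)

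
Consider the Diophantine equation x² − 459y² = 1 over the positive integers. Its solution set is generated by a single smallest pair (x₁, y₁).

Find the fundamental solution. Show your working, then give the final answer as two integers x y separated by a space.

√459 = [21; 2,2,1,4,21,4,1,2,2,42, …], period ℓ=10 (even) → k=9
k=0  a_k=21  p_k/q_k = 21/1
k=1  a_k=2  p_k/q_k = 43/2
k=2  a_k=2  p_k/q_k = 107/5
k=3  a_k=1  p_k/q_k = 150/7
k=4  a_k=4  p_k/q_k = 707/33
k=5  a_k=21  p_k/q_k = 14997/700
k=6  a_k=4  p_k/q_k = 60695/2833
k=7  a_k=1  p_k/q_k = 75692/3533
k=8  a_k=2  p_k/q_k = 212079/9899
k=9  a_k=2  p_k/q_k = 499850/23331
fundamental: x₁=499850, y₁=23331  (since 249850022500 − 459·544335561 = 1)

499850 23331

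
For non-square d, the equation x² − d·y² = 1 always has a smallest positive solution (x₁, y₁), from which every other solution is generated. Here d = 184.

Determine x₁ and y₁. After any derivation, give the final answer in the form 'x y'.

24335 1794

d=184: √d = [13; 1,1,3,2,1,2,1,2,3,1,1,26] (ℓ=12, even), read p_11/q_11
step 0: (13, 1)  from 13·(1,0) + (0,1)
step 1: (14, 1)  from 1·(13,1) + (1,0)
step 2: (27, 2)  from 1·(14,1) + (13,1)
step 3: (95, 7)  from 3·(27,2) + (14,1)
step 4: (217, 16)  from 2·(95,7) + (27,2)
step 5: (312, 23)  from 1·(217,16) + (95,7)
step 6: (841, 62)  from 2·(312,23) + (217,16)
…
step 8: (3147, 232)  from 2·(1153,85) + (841,62)
step 9: (10594, 781)  from 3·(3147,232) + (1153,85)
step 10: (13741, 1013)  from 1·(10594,781) + (3147,232)
step 11: (24335, 1794)  from 1·(13741,1013) + (10594,781)
→ (24335, 1794).  Check: 24335²=592192225, 184·1794²=592192224, difference 1.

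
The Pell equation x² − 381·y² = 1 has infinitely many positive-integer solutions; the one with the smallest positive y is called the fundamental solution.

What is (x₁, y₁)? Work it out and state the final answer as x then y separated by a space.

1015 52

d=381: √d = [19; 1,1,12,1,1,38] (ℓ=6, even), read p_5/q_5
k=0  a_k=19  p_k/q_k = 19/1
k=1  a_k=1  p_k/q_k = 20/1
k=2  a_k=1  p_k/q_k = 39/2
k=3  a_k=12  p_k/q_k = 488/25
k=4  a_k=1  p_k/q_k = 527/27
k=5  a_k=1  p_k/q_k = 1015/52
→ (1015, 52).  Check: 1015²=1030225, 381·52²=1030224, difference 1.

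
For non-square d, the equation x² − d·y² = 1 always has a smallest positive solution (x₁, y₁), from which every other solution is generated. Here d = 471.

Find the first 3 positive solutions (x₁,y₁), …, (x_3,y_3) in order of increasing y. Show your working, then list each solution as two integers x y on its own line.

7838695 361188
122890278606049 5662485139320
1926598824915678693415 88772987898323613612

d=471: √d = [21; 1,2,2,1,3,…,2,1,42] (ℓ=14, even), read p_13/q_13
step 0: (21, 1)  from 21·(1,0) + (0,1)
…
step 2: (65, 3)  from 2·(22,1) + (21,1)
step 3: (152, 7)  from 2·(65,3) + (22,1)
step 4: (217, 10)  from 1·(152,7) + (65,3)
step 5: (803, 37)  from 3·(217,10) + (152,7)
step 6: (3429, 158)  from 4·(803,37) + (217,10)
…
step 8: (198665, 9154)  from 4·(48809,2249) + (3429,158)
step 9: (644804, 29711)  from 3·(198665,9154) + (48809,2249)
step 10: (843469, 38865)  from 1·(644804,29711) + (198665,9154)
step 11: (2331742, 107441)  from 2·(843469,38865) + (644804,29711)
step 12: (5506953, 253747)  from 2·(2331742,107441) + (843469,38865)
step 13: (7838695, 361188)  from 1·(5506953,253747) + (2331742,107441)
fundamental: x₁=7838695, y₁=361188  (since 61445139303025 − 471·130456771344 = 1)
n=2: (7838695,361188)∘(7838695,361188) = (7838695·7838695+471·361188·361188, 7838695·361188+361188·7838695) = (122890278606049,5662485139320)
n=3: (122890278606049,5662485139320)∘(7838695,361188) = (7838695·122890278606049+471·361188·5662485139320, 7838695·5662485139320+361188·122890278606049) = (1926598824915678693415,88772987898323613612)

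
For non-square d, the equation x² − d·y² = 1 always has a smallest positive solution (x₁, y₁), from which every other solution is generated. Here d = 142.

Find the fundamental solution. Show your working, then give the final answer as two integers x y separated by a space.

√142 → a₀=11, period (1,10,1,22); ℓ=4 even so k=3
a_0=11:  p_0=11·1+0=11,  q_0=11·0+1=1
…
a_2=10:  p_2=10·12+11=131,  q_2=10·1+1=11
a_3=1:  p_3=1·131+12=143,  q_3=1·11+1=12
(x₁, y₁) = (143, 12);  143² − 142·12² = 1 ✓

143 12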